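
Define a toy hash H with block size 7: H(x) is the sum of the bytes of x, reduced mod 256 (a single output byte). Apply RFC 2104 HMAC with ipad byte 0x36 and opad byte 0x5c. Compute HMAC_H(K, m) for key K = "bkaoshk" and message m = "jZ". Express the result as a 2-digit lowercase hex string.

a4

Key "bkaoshk" = 62 6b 61 6f 73 68 6b is exactly B = 7 bytes: K' = 62 6b 61 6f 73 68 6b.
K' ⊕ ipad = 54 5d 57 59 45 5e 5d.  K' ⊕ opad = 3e 37 3d 33 2f 34 37.
Inner input = (K'⊕ipad) ∥ m = 54 5d 57 59 45 5e 5d ∥ 6a 5a.
Inner hash: sum = 84+93+87+89+69+94+93+106+90 = 805; mod 256 = 37 → 25.
Outer input = (K'⊕opad) ∥ inner = 3e 37 3d 33 2f 34 37 ∥ 25.
Outer hash (tag): sum = 62+55+61+51+47+52+55+37 = 420; mod 256 = 164 → a4.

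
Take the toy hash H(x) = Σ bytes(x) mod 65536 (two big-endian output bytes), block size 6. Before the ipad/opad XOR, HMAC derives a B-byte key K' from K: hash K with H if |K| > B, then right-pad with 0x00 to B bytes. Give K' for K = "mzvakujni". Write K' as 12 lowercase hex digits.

|K| = 9 > B = 6, so first hash the key.
H(K): sum = 109+122+118+97+107+117+106+110+105 = 991 → 03 df.
Zero-pad H(K) = 03 df to 6 bytes: K' = 03 df 00 00 00 00.

03df00000000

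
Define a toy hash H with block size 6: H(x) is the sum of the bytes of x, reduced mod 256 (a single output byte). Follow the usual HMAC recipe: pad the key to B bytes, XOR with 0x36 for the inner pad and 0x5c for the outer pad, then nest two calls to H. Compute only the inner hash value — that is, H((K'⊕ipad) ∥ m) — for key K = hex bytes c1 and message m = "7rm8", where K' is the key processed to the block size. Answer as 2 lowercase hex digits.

53

Key hex bytes c1 is 1 byte ≤ B = 6; zero-pad to 6 bytes: K' = c1 00 00 00 00 00.
K' ⊕ ipad = f7 36 36 36 36 36.
Inner input = f7 36 36 36 36 36 ∥ 37 72 6d 38.
Inner hash: sum = 247+54+54+54+54+54+55+114+109+56 = 851; mod 256 = 83 → 53.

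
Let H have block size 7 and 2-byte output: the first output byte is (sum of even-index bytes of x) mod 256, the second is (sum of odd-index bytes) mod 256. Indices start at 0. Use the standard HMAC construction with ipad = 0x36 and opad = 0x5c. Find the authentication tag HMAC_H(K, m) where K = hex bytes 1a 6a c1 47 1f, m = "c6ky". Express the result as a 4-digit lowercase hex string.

Key hex bytes 1a 6a c1 47 1f is 5 bytes ≤ B = 7; zero-pad to 7 bytes: K' = 1a 6a c1 47 1f 00 00.
K' ⊕ ipad = 2c 5c f7 71 29 36 36.  K' ⊕ opad = 46 36 9d 1b 43 5c 5c.
Inner input = (K'⊕ipad) ∥ m = 2c 5c f7 71 29 36 36 ∥ 63 36 6b 79.
Inner hash: even-index sum = 561 mod 256 = 49; odd-index sum = 465 mod 256 = 209 → 31 d1.
Outer input = (K'⊕opad) ∥ inner = 46 36 9d 1b 43 5c 5c ∥ 31 d1.
Outer hash (tag): even-index sum = 595 mod 256 = 83; odd-index sum = 222 mod 256 = 222 → 53 de.

53de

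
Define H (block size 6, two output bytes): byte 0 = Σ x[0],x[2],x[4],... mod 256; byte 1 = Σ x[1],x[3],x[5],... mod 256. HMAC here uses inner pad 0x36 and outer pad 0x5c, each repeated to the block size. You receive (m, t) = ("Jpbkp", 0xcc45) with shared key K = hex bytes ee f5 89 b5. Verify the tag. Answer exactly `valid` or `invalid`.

Key hex bytes ee f5 89 b5 is 4 bytes ≤ B = 6; zero-pad to 6 bytes: K' = ee f5 89 b5 00 00.
K' ⊕ ipad = d8 c3 bf 83 36 36; K' ⊕ opad = b2 a9 d5 e9 5c 5c.
Inner hash: even-index sum = 745 mod 256 = 233; odd-index sum = 599 mod 256 = 87 → e9 57.
Outer hash (recomputed tag): even-index sum = 716 mod 256 = 204; odd-index sum = 581 mod 256 = 69 → cc 45.
Recomputed tag = cc45; claimed = cc45 → match.

valid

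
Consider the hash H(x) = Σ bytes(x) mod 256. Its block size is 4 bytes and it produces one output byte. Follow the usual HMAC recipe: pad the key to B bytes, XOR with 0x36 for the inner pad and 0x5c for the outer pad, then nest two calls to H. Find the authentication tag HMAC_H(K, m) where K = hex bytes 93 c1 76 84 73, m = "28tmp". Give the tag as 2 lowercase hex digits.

Key hex bytes 93 c1 76 84 73 is 5 bytes > B = 4, so hash it first: H(key) = c1, then zero-pad to 4 bytes: K' = c1 00 00 00.
K' ⊕ ipad = f7 36 36 36.  K' ⊕ opad = 9d 5c 5c 5c.
Inner input = (K'⊕ipad) ∥ m = f7 36 36 36 ∥ 32 38 74 6d 70.
Inner hash: sum = 247+54+54+54+50+56+116+109+112 = 852; mod 256 = 84 → 54.
Outer input = (K'⊕opad) ∥ inner = 9d 5c 5c 5c ∥ 54.
Outer hash (tag): sum = 157+92+92+92+84 = 517; mod 256 = 5 → 05.

05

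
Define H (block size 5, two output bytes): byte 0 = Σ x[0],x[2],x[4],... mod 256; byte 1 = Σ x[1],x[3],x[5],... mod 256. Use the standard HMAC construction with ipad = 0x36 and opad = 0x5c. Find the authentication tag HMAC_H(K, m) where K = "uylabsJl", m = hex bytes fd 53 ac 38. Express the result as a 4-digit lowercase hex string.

f7f3

Key "uylabsJl" = 75 79 6c 61 62 73 4a 6c is 8 bytes > B = 5, so hash it first: H(key) = 8d b9, then zero-pad to 5 bytes: K' = 8d b9 00 00 00.
K' ⊕ ipad = bb 8f 36 36 36.  K' ⊕ opad = d1 e5 5c 5c 5c.
Inner input = (K'⊕ipad) ∥ m = bb 8f 36 36 36 ∥ fd 53 ac 38.
Inner hash: even-index sum = 434 mod 256 = 178; odd-index sum = 622 mod 256 = 110 → b2 6e.
Outer input = (K'⊕opad) ∥ inner = d1 e5 5c 5c 5c ∥ b2 6e.
Outer hash (tag): even-index sum = 503 mod 256 = 247; odd-index sum = 499 mod 256 = 243 → f7 f3.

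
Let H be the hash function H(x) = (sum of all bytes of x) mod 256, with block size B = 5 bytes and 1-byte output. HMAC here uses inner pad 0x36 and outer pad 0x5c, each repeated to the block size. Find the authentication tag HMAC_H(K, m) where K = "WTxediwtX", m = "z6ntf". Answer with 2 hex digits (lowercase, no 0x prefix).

Key "WTxediwtX" = 57 54 78 65 64 69 77 74 58 is 9 bytes > B = 5, so hash it first: H(key) = 98, then zero-pad to 5 bytes: K' = 98 00 00 00 00.
K' ⊕ ipad = ae 36 36 36 36.  K' ⊕ opad = c4 5c 5c 5c 5c.
Inner input = (K'⊕ipad) ∥ m = ae 36 36 36 36 ∥ 7a 36 6e 74 66.
Inner hash: sum = 174+54+54+54+54+122+54+110+116+102 = 894; mod 256 = 126 → 7e.
Outer input = (K'⊕opad) ∥ inner = c4 5c 5c 5c 5c ∥ 7e.
Outer hash (tag): sum = 196+92+92+92+92+126 = 690; mod 256 = 178 → b2.

b2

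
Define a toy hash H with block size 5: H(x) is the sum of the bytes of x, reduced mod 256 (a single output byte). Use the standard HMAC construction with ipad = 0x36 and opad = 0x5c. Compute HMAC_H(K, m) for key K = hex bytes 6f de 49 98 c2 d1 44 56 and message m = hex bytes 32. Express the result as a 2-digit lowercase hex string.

ee

Key hex bytes 6f de 49 98 c2 d1 44 56 is 8 bytes > B = 5, so hash it first: H(key) = 5b, then zero-pad to 5 bytes: K' = 5b 00 00 00 00.
K' ⊕ ipad = 6d 36 36 36 36.  K' ⊕ opad = 07 5c 5c 5c 5c.
Inner input = (K'⊕ipad) ∥ m = 6d 36 36 36 36 ∥ 32.
Inner hash: sum = 109+54+54+54+54+50 = 375; mod 256 = 119 → 77.
Outer input = (K'⊕opad) ∥ inner = 07 5c 5c 5c 5c ∥ 77.
Outer hash (tag): sum = 7+92+92+92+92+119 = 494; mod 256 = 238 → ee.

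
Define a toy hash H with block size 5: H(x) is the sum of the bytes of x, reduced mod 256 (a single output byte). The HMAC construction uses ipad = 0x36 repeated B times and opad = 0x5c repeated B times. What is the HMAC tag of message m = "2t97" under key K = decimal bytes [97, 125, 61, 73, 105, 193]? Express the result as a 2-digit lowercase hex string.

Key decimal bytes [97, 125, 61, 73, 105, 193] = 61 7d 3d 49 69 c1 is 6 bytes > B = 5, so hash it first: H(key) = 8e, then zero-pad to 5 bytes: K' = 8e 00 00 00 00.
K' ⊕ ipad = b8 36 36 36 36.  K' ⊕ opad = d2 5c 5c 5c 5c.
Inner input = (K'⊕ipad) ∥ m = b8 36 36 36 36 ∥ 32 74 39 37.
Inner hash: sum = 184+54+54+54+54+50+116+57+55 = 678; mod 256 = 166 → a6.
Outer input = (K'⊕opad) ∥ inner = d2 5c 5c 5c 5c ∥ a6.
Outer hash (tag): sum = 210+92+92+92+92+166 = 744; mod 256 = 232 → e8.

e8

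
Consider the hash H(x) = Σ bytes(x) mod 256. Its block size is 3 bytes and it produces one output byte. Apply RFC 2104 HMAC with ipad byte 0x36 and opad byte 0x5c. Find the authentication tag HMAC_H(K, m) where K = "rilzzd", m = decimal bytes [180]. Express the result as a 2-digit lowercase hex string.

Key "rilzzd" = 72 69 6c 7a 7a 64 is 6 bytes > B = 3, so hash it first: H(key) = 9f, then zero-pad to 3 bytes: K' = 9f 00 00.
K' ⊕ ipad = a9 36 36.  K' ⊕ opad = c3 5c 5c.
Inner input = (K'⊕ipad) ∥ m = a9 36 36 ∥ b4.
Inner hash: sum = 169+54+54+180 = 457; mod 256 = 201 → c9.
Outer input = (K'⊕opad) ∥ inner = c3 5c 5c ∥ c9.
Outer hash (tag): sum = 195+92+92+201 = 580; mod 256 = 68 → 44.

44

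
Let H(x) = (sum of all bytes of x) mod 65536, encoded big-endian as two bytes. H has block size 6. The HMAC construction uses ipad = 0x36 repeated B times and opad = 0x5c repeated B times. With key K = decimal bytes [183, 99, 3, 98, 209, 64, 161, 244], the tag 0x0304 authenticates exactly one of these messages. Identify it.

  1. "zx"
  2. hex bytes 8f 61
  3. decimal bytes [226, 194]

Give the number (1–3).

3

Key decimal bytes [183, 99, 3, 98, 209, 64, 161, 244] = b7 63 03 62 d1 40 a1 f4 is 8 bytes > B = 6, so hash it first: H(key) = 04 25, then zero-pad to 6 bytes: K' = 04 25 00 00 00 00.
K' ⊕ ipad = 32 13 36 36 36 36; K' ⊕ opad = 58 79 5c 5c 5c 5c.
m1: inner = H(32 13 36 36 36 36 7a 78) = 02 0f; tag = H(58 79 5c 5c 5c 5c 02 0f) = 0252
m2: inner = H(32 13 36 36 36 36 8f 61) = 02 0d; tag = H(58 79 5c 5c 5c 5c 02 0d) = 0250
m3: inner = H(32 13 36 36 36 36 e2 c2) = 02 c1; tag = H(58 79 5c 5c 5c 5c 02 c1) = 0304 ← matches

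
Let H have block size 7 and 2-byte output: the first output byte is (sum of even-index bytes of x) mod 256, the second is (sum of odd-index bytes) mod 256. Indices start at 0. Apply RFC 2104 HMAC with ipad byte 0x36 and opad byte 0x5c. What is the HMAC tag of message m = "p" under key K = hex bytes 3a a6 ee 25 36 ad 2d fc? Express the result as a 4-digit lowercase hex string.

Key hex bytes 3a a6 ee 25 36 ad 2d fc is 8 bytes > B = 7, so hash it first: H(key) = 8b 74, then zero-pad to 7 bytes: K' = 8b 74 00 00 00 00 00.
K' ⊕ ipad = bd 42 36 36 36 36 36.  K' ⊕ opad = d7 28 5c 5c 5c 5c 5c.
Inner input = (K'⊕ipad) ∥ m = bd 42 36 36 36 36 36 ∥ 70.
Inner hash: even-index sum = 351 mod 256 = 95; odd-index sum = 286 mod 256 = 30 → 5f 1e.
Outer input = (K'⊕opad) ∥ inner = d7 28 5c 5c 5c 5c 5c ∥ 5f 1e.
Outer hash (tag): even-index sum = 521 mod 256 = 9; odd-index sum = 319 mod 256 = 63 → 09 3f.

093f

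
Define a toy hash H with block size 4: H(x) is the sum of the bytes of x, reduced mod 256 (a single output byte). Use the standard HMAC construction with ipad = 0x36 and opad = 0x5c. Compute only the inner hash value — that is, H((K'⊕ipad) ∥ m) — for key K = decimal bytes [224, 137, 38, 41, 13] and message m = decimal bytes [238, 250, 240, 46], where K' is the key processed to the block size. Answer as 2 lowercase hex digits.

9b

Key decimal bytes [224, 137, 38, 41, 13] = e0 89 26 29 0d is 5 bytes > B = 4, so hash it first: H(key) = c5, then zero-pad to 4 bytes: K' = c5 00 00 00.
K' ⊕ ipad = f3 36 36 36.
Inner input = f3 36 36 36 ∥ ee fa f0 2e.
Inner hash: sum = 243+54+54+54+238+250+240+46 = 1179; mod 256 = 155 → 9b.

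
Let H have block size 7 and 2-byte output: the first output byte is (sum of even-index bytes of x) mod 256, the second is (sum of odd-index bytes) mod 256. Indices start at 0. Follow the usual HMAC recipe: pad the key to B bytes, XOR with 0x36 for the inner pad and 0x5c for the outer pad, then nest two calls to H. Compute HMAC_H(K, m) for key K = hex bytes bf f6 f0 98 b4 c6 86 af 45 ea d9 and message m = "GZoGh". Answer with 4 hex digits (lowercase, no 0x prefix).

d4dd

Key hex bytes bf f6 f0 98 b4 c6 86 af 45 ea d9 is 11 bytes > B = 7, so hash it first: H(key) = 07 ed, then zero-pad to 7 bytes: K' = 07 ed 00 00 00 00 00.
K' ⊕ ipad = 31 db 36 36 36 36 36.  K' ⊕ opad = 5b b1 5c 5c 5c 5c 5c.
Inner input = (K'⊕ipad) ∥ m = 31 db 36 36 36 36 36 ∥ 47 5a 6f 47 68.
Inner hash: even-index sum = 372 mod 256 = 116; odd-index sum = 613 mod 256 = 101 → 74 65.
Outer input = (K'⊕opad) ∥ inner = 5b b1 5c 5c 5c 5c 5c ∥ 74 65.
Outer hash (tag): even-index sum = 468 mod 256 = 212; odd-index sum = 477 mod 256 = 221 → d4 dd.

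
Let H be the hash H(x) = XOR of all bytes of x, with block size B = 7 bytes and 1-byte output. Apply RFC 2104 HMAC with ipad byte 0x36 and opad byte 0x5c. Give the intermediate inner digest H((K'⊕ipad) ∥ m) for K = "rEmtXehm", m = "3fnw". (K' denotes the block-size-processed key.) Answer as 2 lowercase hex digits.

Key "rEmtXehm" = 72 45 6d 74 58 65 68 6d is 8 bytes > B = 7, so hash it first: H(key) = 16, then zero-pad to 7 bytes: K' = 16 00 00 00 00 00 00.
K' ⊕ ipad = 20 36 36 36 36 36 36.
Inner input = 20 36 36 36 36 36 36 ∥ 33 66 6e 77.
Inner hash: XOR 20⊕36⊕36⊕36⊕36⊕36⊕36⊕33⊕66⊕6e⊕77 = 6c.

6c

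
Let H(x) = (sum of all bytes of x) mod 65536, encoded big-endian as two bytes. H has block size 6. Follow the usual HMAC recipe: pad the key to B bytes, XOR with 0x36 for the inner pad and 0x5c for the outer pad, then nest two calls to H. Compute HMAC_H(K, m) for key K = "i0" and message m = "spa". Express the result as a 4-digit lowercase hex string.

0294

Key "i0" = 69 30 is 2 bytes ≤ B = 6; zero-pad to 6 bytes: K' = 69 30 00 00 00 00.
K' ⊕ ipad = 5f 06 36 36 36 36.  K' ⊕ opad = 35 6c 5c 5c 5c 5c.
Inner input = (K'⊕ipad) ∥ m = 5f 06 36 36 36 36 ∥ 73 70 61.
Inner hash: sum = 95+6+54+54+54+54+115+112+97 = 641 → 02 81.
Outer input = (K'⊕opad) ∥ inner = 35 6c 5c 5c 5c 5c ∥ 02 81.
Outer hash (tag): sum = 53+108+92+92+92+92+2+129 = 660 → 02 94.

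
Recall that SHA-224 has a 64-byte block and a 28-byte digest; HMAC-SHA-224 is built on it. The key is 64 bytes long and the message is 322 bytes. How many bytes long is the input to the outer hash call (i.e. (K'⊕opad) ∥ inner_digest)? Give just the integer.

Key is 64 ≤ 64 bytes, zero-padded: |K'| = 64.
Outer input = (K'⊕opad) ∥ H(inner) → 64 + 28 = 92 bytes.

92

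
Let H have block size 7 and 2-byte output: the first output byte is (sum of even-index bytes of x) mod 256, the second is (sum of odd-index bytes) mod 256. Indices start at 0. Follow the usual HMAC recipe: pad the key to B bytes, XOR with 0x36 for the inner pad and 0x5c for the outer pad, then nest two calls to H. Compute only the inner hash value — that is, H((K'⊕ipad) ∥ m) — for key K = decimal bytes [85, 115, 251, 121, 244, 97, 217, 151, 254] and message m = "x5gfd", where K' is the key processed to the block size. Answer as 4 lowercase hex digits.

6a81

Key decimal bytes [85, 115, 251, 121, 244, 97, 217, 151, 254] = 55 73 fb 79 f4 61 d9 97 fe is 9 bytes > B = 7, so hash it first: H(key) = 1b e4, then zero-pad to 7 bytes: K' = 1b e4 00 00 00 00 00.
K' ⊕ ipad = 2d d2 36 36 36 36 36.
Inner input = 2d d2 36 36 36 36 36 ∥ 78 35 67 66 64.
Inner hash: even-index sum = 362 mod 256 = 106; odd-index sum = 641 mod 256 = 129 → 6a 81.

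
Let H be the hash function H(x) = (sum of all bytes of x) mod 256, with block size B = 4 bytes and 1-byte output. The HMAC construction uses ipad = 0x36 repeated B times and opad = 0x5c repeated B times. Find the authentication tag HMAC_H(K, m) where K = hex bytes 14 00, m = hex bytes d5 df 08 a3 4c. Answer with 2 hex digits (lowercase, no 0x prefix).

Key hex bytes 14 00 is 2 bytes ≤ B = 4; zero-pad to 4 bytes: K' = 14 00 00 00.
K' ⊕ ipad = 22 36 36 36.  K' ⊕ opad = 48 5c 5c 5c.
Inner input = (K'⊕ipad) ∥ m = 22 36 36 36 ∥ d5 df 08 a3 4c.
Inner hash: sum = 34+54+54+54+213+223+8+163+76 = 879; mod 256 = 111 → 6f.
Outer input = (K'⊕opad) ∥ inner = 48 5c 5c 5c ∥ 6f.
Outer hash (tag): sum = 72+92+92+92+111 = 459; mod 256 = 203 → cb.

cb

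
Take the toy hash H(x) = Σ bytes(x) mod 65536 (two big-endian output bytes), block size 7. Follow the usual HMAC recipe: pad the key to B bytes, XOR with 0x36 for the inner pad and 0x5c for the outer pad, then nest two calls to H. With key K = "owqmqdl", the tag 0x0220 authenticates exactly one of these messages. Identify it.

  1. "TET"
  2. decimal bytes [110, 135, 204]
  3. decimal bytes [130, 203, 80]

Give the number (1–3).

Key "owqmqdl" = 6f 77 71 6d 71 64 6c is exactly B = 7 bytes: K' = 6f 77 71 6d 71 64 6c.
K' ⊕ ipad = 59 41 47 5b 47 52 5a; K' ⊕ opad = 33 2b 2d 31 2d 38 30.
m1: inner = H(59 41 47 5b 47 52 5a 54 45 54) = 03 1c; tag = H(33 2b 2d 31 2d 38 30 03 1c) = 0170
m2: inner = H(59 41 47 5b 47 52 5a 6e 87 cc) = 03 f0; tag = H(33 2b 2d 31 2d 38 30 03 f0) = 0244
m3: inner = H(59 41 47 5b 47 52 5a 82 cb 50) = 03 cc; tag = H(33 2b 2d 31 2d 38 30 03 cc) = 0220 ← matches

3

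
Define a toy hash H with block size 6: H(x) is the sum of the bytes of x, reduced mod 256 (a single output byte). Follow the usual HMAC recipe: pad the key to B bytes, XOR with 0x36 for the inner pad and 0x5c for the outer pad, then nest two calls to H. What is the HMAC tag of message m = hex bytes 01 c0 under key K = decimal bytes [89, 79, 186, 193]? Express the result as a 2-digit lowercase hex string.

Key decimal bytes [89, 79, 186, 193] = 59 4f ba c1 is 4 bytes ≤ B = 6; zero-pad to 6 bytes: K' = 59 4f ba c1 00 00.
K' ⊕ ipad = 6f 79 8c f7 36 36.  K' ⊕ opad = 05 13 e6 9d 5c 5c.
Inner input = (K'⊕ipad) ∥ m = 6f 79 8c f7 36 36 ∥ 01 c0.
Inner hash: sum = 111+121+140+247+54+54+1+192 = 920; mod 256 = 152 → 98.
Outer input = (K'⊕opad) ∥ inner = 05 13 e6 9d 5c 5c ∥ 98.
Outer hash (tag): sum = 5+19+230+157+92+92+152 = 747; mod 256 = 235 → eb.

eb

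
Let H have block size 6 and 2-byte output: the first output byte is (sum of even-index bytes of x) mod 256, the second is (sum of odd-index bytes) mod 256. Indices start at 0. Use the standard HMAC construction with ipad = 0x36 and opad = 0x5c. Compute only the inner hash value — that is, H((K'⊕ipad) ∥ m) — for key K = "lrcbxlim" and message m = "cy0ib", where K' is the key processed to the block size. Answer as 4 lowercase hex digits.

Key "lrcbxlim" = 6c 72 63 62 78 6c 69 6d is 8 bytes > B = 6, so hash it first: H(key) = b0 ad, then zero-pad to 6 bytes: K' = b0 ad 00 00 00 00.
K' ⊕ ipad = 86 9b 36 36 36 36.
Inner input = 86 9b 36 36 36 36 ∥ 63 79 30 69 62.
Inner hash: even-index sum = 487 mod 256 = 231; odd-index sum = 489 mod 256 = 233 → e7 e9.

e7e9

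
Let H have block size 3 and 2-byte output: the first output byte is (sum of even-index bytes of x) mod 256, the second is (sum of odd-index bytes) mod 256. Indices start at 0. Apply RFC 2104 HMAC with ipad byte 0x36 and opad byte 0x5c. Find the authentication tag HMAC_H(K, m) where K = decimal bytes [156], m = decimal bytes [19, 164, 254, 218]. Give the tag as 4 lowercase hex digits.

63ba

Key decimal bytes [156] = 9c is 1 byte ≤ B = 3; zero-pad to 3 bytes: K' = 9c 00 00.
K' ⊕ ipad = aa 36 36.  K' ⊕ opad = c0 5c 5c.
Inner input = (K'⊕ipad) ∥ m = aa 36 36 ∥ 13 a4 fe da.
Inner hash: even-index sum = 606 mod 256 = 94; odd-index sum = 327 mod 256 = 71 → 5e 47.
Outer input = (K'⊕opad) ∥ inner = c0 5c 5c ∥ 5e 47.
Outer hash (tag): even-index sum = 355 mod 256 = 99; odd-index sum = 186 mod 256 = 186 → 63 ba.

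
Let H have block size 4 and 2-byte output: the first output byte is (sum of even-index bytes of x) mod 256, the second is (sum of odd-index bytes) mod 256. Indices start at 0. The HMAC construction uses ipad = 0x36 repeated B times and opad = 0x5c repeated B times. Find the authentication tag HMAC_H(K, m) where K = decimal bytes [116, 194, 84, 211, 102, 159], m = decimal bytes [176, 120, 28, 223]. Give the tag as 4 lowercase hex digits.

Key decimal bytes [116, 194, 84, 211, 102, 159] = 74 c2 54 d3 66 9f is 6 bytes > B = 4, so hash it first: H(key) = 2e 34, then zero-pad to 4 bytes: K' = 2e 34 00 00.
K' ⊕ ipad = 18 02 36 36.  K' ⊕ opad = 72 68 5c 5c.
Inner input = (K'⊕ipad) ∥ m = 18 02 36 36 ∥ b0 78 1c df.
Inner hash: even-index sum = 282 mod 256 = 26; odd-index sum = 399 mod 256 = 143 → 1a 8f.
Outer input = (K'⊕opad) ∥ inner = 72 68 5c 5c ∥ 1a 8f.
Outer hash (tag): even-index sum = 232 mod 256 = 232; odd-index sum = 339 mod 256 = 83 → e8 53.

e853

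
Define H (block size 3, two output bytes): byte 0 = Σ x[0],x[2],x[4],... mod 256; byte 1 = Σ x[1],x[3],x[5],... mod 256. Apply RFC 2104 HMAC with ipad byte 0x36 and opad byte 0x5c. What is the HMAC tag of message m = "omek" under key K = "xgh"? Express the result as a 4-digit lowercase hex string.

7dbf

Key "xgh" = 78 67 68 is exactly B = 3 bytes: K' = 78 67 68.
K' ⊕ ipad = 4e 51 5e.  K' ⊕ opad = 24 3b 34.
Inner input = (K'⊕ipad) ∥ m = 4e 51 5e ∥ 6f 6d 65 6b.
Inner hash: even-index sum = 388 mod 256 = 132; odd-index sum = 293 mod 256 = 37 → 84 25.
Outer input = (K'⊕opad) ∥ inner = 24 3b 34 ∥ 84 25.
Outer hash (tag): even-index sum = 125 mod 256 = 125; odd-index sum = 191 mod 256 = 191 → 7d bf.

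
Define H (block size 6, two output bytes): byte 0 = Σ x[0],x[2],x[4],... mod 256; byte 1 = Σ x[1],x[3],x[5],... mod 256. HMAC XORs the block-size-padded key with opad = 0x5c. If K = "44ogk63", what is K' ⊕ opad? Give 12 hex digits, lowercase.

1d8d5c5c5c5c

Key "44ogk63" = 34 34 6f 67 6b 36 33 is 7 bytes > B = 6, so hash it first: H(key) = 41 d1, then zero-pad to 6 bytes: K' = 41 d1 00 00 00 00.
XOR each byte with 0x5c: 41⊕5c=1d, d1⊕5c=8d, 00⊕5c=5c, 00⊕5c=5c, 00⊕5c=5c, 00⊕5c=5c.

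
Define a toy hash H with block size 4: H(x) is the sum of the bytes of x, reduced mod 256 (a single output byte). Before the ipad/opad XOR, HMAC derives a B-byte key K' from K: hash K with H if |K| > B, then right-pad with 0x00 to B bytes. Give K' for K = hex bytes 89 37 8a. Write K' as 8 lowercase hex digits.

89378a00

Key hex bytes 89 37 8a is 3 bytes ≤ B = 4; zero-pad to 4 bytes: K' = 89 37 8a 00.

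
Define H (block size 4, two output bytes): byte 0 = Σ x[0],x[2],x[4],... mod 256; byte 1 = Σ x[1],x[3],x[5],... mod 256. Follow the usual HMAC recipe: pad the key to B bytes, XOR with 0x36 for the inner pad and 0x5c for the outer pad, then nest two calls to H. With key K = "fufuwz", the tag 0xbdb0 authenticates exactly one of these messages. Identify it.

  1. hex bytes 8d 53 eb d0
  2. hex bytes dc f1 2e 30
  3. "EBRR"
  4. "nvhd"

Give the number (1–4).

Key "fufuwz" = 66 75 66 75 77 7a is 6 bytes > B = 4, so hash it first: H(key) = 43 64, then zero-pad to 4 bytes: K' = 43 64 00 00.
K' ⊕ ipad = 75 52 36 36; K' ⊕ opad = 1f 38 5c 5c.
m1: inner = H(75 52 36 36 8d 53 eb d0) = 23 ab; tag = H(1f 38 5c 5c 23 ab) = 9e3f
m2: inner = H(75 52 36 36 dc f1 2e 30) = b5 a9; tag = H(1f 38 5c 5c b5 a9) = 303d
m3: inner = H(75 52 36 36 45 42 52 52) = 42 1c; tag = H(1f 38 5c 5c 42 1c) = bdb0 ← matches
m4: inner = H(75 52 36 36 6e 76 68 64) = 81 62; tag = H(1f 38 5c 5c 81 62) = fcf6

3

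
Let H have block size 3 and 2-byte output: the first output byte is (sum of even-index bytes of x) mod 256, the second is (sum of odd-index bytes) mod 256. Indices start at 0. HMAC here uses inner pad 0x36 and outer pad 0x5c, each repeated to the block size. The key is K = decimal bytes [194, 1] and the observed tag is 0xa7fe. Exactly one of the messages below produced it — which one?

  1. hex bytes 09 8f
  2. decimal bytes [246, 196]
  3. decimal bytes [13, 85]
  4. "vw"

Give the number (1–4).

4

Key decimal bytes [194, 1] = c2 01 is 2 bytes ≤ B = 3; zero-pad to 3 bytes: K' = c2 01 00.
K' ⊕ ipad = f4 37 36; K' ⊕ opad = 9e 5d 5c.
m1: inner = H(f4 37 36 09 8f) = b9 40; tag = H(9e 5d 5c b9 40) = 3a16
m2: inner = H(f4 37 36 f6 c4) = ee 2d; tag = H(9e 5d 5c ee 2d) = 274b
m3: inner = H(f4 37 36 0d 55) = 7f 44; tag = H(9e 5d 5c 7f 44) = 3edc
m4: inner = H(f4 37 36 76 77) = a1 ad; tag = H(9e 5d 5c a1 ad) = a7fe ← matches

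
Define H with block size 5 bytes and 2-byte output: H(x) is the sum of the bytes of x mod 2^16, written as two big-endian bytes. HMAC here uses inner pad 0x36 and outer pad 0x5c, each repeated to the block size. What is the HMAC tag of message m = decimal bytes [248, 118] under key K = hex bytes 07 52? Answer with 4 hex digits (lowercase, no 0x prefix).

0224

Key hex bytes 07 52 is 2 bytes ≤ B = 5; zero-pad to 5 bytes: K' = 07 52 00 00 00.
K' ⊕ ipad = 31 64 36 36 36.  K' ⊕ opad = 5b 0e 5c 5c 5c.
Inner input = (K'⊕ipad) ∥ m = 31 64 36 36 36 ∥ f8 76.
Inner hash: sum = 49+100+54+54+54+248+118 = 677 → 02 a5.
Outer input = (K'⊕opad) ∥ inner = 5b 0e 5c 5c 5c ∥ 02 a5.
Outer hash (tag): sum = 91+14+92+92+92+2+165 = 548 → 02 24.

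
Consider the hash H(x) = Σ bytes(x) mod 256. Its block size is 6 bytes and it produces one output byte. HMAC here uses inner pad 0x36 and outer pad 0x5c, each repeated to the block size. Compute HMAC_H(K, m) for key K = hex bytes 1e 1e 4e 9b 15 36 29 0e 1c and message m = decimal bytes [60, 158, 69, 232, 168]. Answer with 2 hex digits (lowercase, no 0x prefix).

Key hex bytes 1e 1e 4e 9b 15 36 29 0e 1c is 9 bytes > B = 6, so hash it first: H(key) = c3, then zero-pad to 6 bytes: K' = c3 00 00 00 00 00.
K' ⊕ ipad = f5 36 36 36 36 36.  K' ⊕ opad = 9f 5c 5c 5c 5c 5c.
Inner input = (K'⊕ipad) ∥ m = f5 36 36 36 36 36 ∥ 3c 9e 45 e8 a8.
Inner hash: sum = 245+54+54+54+54+54+60+158+69+232+168 = 1202; mod 256 = 178 → b2.
Outer input = (K'⊕opad) ∥ inner = 9f 5c 5c 5c 5c 5c ∥ b2.
Outer hash (tag): sum = 159+92+92+92+92+92+178 = 797; mod 256 = 29 → 1d.

1d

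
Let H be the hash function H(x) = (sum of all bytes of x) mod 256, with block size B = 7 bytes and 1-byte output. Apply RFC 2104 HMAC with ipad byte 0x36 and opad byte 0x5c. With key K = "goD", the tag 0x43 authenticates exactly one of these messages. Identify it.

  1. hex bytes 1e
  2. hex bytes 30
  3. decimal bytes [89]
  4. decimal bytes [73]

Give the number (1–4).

3

Key "goD" = 67 6f 44 is 3 bytes ≤ B = 7; zero-pad to 7 bytes: K' = 67 6f 44 00 00 00 00.
K' ⊕ ipad = 51 59 72 36 36 36 36; K' ⊕ opad = 3b 33 18 5c 5c 5c 5c.
m1: inner = H(51 59 72 36 36 36 36 1e) = 12; tag = H(3b 33 18 5c 5c 5c 5c 12) = 08
m2: inner = H(51 59 72 36 36 36 36 30) = 24; tag = H(3b 33 18 5c 5c 5c 5c 24) = 1a
m3: inner = H(51 59 72 36 36 36 36 59) = 4d; tag = H(3b 33 18 5c 5c 5c 5c 4d) = 43 ← matches
m4: inner = H(51 59 72 36 36 36 36 49) = 3d; tag = H(3b 33 18 5c 5c 5c 5c 3d) = 33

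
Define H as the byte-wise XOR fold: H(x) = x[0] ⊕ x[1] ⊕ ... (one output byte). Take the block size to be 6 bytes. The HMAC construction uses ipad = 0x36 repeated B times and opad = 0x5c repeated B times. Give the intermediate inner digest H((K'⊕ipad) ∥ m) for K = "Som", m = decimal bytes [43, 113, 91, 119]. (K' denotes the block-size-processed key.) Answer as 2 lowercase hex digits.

27

Key "Som" = 53 6f 6d is 3 bytes ≤ B = 6; zero-pad to 6 bytes: K' = 53 6f 6d 00 00 00.
K' ⊕ ipad = 65 59 5b 36 36 36.
Inner input = 65 59 5b 36 36 36 ∥ 2b 71 5b 77.
Inner hash: XOR 65⊕59⊕5b⊕36⊕36⊕36⊕2b⊕71⊕5b⊕77 = 27.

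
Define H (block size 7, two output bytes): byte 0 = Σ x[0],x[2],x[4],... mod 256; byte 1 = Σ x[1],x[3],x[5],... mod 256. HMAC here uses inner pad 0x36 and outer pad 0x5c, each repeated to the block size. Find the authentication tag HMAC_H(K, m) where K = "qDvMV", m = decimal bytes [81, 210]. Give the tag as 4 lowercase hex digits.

3174

Key "qDvMV" = 71 44 76 4d 56 is 5 bytes ≤ B = 7; zero-pad to 7 bytes: K' = 71 44 76 4d 56 00 00.
K' ⊕ ipad = 47 72 40 7b 60 36 36.  K' ⊕ opad = 2d 18 2a 11 0a 5c 5c.
Inner input = (K'⊕ipad) ∥ m = 47 72 40 7b 60 36 36 ∥ 51 d2.
Inner hash: even-index sum = 495 mod 256 = 239; odd-index sum = 372 mod 256 = 116 → ef 74.
Outer input = (K'⊕opad) ∥ inner = 2d 18 2a 11 0a 5c 5c ∥ ef 74.
Outer hash (tag): even-index sum = 305 mod 256 = 49; odd-index sum = 372 mod 256 = 116 → 31 74.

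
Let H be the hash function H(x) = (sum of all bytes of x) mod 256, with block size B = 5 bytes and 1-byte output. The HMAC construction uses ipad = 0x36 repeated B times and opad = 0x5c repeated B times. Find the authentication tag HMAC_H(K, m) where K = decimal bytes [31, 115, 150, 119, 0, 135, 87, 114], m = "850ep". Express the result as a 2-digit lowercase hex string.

Key decimal bytes [31, 115, 150, 119, 0, 135, 87, 114] = 1f 73 96 77 00 87 57 72 is 8 bytes > B = 5, so hash it first: H(key) = ef, then zero-pad to 5 bytes: K' = ef 00 00 00 00.
K' ⊕ ipad = d9 36 36 36 36.  K' ⊕ opad = b3 5c 5c 5c 5c.
Inner input = (K'⊕ipad) ∥ m = d9 36 36 36 36 ∥ 38 35 30 65 70.
Inner hash: sum = 217+54+54+54+54+56+53+48+101+112 = 803; mod 256 = 35 → 23.
Outer input = (K'⊕opad) ∥ inner = b3 5c 5c 5c 5c ∥ 23.
Outer hash (tag): sum = 179+92+92+92+92+35 = 582; mod 256 = 70 → 46.

46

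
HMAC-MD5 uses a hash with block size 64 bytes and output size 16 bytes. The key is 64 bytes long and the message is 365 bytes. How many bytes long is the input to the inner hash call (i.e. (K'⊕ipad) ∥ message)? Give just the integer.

Key is 64 ≤ 64 bytes, zero-padded: |K'| = 64.
Inner input = (K'⊕ipad) ∥ m → 64 + 365 = 429 bytes.

429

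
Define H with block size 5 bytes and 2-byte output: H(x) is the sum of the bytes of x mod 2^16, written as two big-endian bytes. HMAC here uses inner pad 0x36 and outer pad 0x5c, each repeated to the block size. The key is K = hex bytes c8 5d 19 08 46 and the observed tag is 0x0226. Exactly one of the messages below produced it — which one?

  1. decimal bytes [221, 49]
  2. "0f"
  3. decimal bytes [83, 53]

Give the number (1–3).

2

Key hex bytes c8 5d 19 08 46 is exactly B = 5 bytes: K' = c8 5d 19 08 46.
K' ⊕ ipad = fe 6b 2f 3e 70; K' ⊕ opad = 94 01 45 54 1a.
m1: inner = H(fe 6b 2f 3e 70 dd 31) = 03 54; tag = H(94 01 45 54 1a 03 54) = 019f
m2: inner = H(fe 6b 2f 3e 70 30 66) = 02 dc; tag = H(94 01 45 54 1a 02 dc) = 0226 ← matches
m3: inner = H(fe 6b 2f 3e 70 53 35) = 02 ce; tag = H(94 01 45 54 1a 02 ce) = 0218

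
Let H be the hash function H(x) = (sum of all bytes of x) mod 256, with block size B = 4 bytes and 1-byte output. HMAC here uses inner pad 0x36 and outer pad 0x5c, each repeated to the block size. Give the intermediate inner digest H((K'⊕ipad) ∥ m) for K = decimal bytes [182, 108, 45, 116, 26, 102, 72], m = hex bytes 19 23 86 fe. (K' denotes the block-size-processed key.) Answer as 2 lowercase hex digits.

1f

Key decimal bytes [182, 108, 45, 116, 26, 102, 72] = b6 6c 2d 74 1a 66 48 is 7 bytes > B = 4, so hash it first: H(key) = 8b, then zero-pad to 4 bytes: K' = 8b 00 00 00.
K' ⊕ ipad = bd 36 36 36.
Inner input = bd 36 36 36 ∥ 19 23 86 fe.
Inner hash: sum = 189+54+54+54+25+35+134+254 = 799; mod 256 = 31 → 1f.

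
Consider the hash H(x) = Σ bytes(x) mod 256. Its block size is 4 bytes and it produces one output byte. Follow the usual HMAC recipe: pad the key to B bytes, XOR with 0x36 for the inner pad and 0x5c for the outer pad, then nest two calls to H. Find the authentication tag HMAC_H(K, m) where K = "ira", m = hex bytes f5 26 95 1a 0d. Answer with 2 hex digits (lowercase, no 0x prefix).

Key "ira" = 69 72 61 is 3 bytes ≤ B = 4; zero-pad to 4 bytes: K' = 69 72 61 00.
K' ⊕ ipad = 5f 44 57 36.  K' ⊕ opad = 35 2e 3d 5c.
Inner input = (K'⊕ipad) ∥ m = 5f 44 57 36 ∥ f5 26 95 1a 0d.
Inner hash: sum = 95+68+87+54+245+38+149+26+13 = 775; mod 256 = 7 → 07.
Outer input = (K'⊕opad) ∥ inner = 35 2e 3d 5c ∥ 07.
Outer hash (tag): sum = 53+46+61+92+7 = 259; mod 256 = 3 → 03.

03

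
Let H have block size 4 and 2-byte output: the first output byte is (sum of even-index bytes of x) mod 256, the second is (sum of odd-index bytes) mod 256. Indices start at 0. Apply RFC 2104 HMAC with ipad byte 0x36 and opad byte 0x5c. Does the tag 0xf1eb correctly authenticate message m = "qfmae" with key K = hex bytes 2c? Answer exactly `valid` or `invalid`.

invalid

Key hex bytes 2c is 1 byte ≤ B = 4; zero-pad to 4 bytes: K' = 2c 00 00 00.
K' ⊕ ipad = 1a 36 36 36; K' ⊕ opad = 70 5c 5c 5c.
Inner hash: even-index sum = 403 mod 256 = 147; odd-index sum = 307 mod 256 = 51 → 93 33.
Outer hash (recomputed tag): even-index sum = 351 mod 256 = 95; odd-index sum = 235 mod 256 = 235 → 5f eb.
Recomputed tag = 5feb; claimed = f1eb → mismatch.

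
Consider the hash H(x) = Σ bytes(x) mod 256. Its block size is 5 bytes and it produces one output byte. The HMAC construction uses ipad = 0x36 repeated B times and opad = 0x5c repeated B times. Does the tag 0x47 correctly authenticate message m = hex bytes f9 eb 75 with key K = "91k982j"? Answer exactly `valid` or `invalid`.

Key "91k982j" = 39 31 6b 39 38 32 6a is 7 bytes > B = 5, so hash it first: H(key) = e2, then zero-pad to 5 bytes: K' = e2 00 00 00 00.
K' ⊕ ipad = d4 36 36 36 36; K' ⊕ opad = be 5c 5c 5c 5c.
Inner hash: sum = 212+54+54+54+54+249+235+117 = 1029; mod 256 = 5 → 05.
Outer hash (recomputed tag): sum = 190+92+92+92+92+5 = 563; mod 256 = 51 → 33.
Recomputed tag = 33; claimed = 47 → mismatch.

invalid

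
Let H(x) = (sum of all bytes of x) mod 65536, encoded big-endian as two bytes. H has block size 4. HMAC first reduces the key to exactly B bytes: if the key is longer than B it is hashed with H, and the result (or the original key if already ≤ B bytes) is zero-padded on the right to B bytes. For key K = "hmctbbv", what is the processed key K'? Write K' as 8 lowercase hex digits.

02e60000

|K| = 7 > B = 4, so first hash the key.
H(K): sum = 104+109+99+116+98+98+118 = 742 → 02 e6.
Zero-pad H(K) = 02 e6 to 4 bytes: K' = 02 e6 00 00.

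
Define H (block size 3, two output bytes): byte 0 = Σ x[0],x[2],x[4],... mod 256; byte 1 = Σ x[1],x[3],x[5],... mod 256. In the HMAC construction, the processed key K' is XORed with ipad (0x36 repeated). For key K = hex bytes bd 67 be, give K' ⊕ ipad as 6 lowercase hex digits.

Key hex bytes bd 67 be is exactly B = 3 bytes: K' = bd 67 be.
XOR each byte with 0x36: bd⊕36=8b, 67⊕36=51, be⊕36=88.

8b5188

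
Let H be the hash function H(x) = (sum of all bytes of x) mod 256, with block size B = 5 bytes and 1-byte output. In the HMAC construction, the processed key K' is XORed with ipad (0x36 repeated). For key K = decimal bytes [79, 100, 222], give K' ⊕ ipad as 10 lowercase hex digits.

7952e83636

Key decimal bytes [79, 100, 222] = 4f 64 de is 3 bytes ≤ B = 5; zero-pad to 5 bytes: K' = 4f 64 de 00 00.
XOR each byte with 0x36: 4f⊕36=79, 64⊕36=52, de⊕36=e8, 00⊕36=36, 00⊕36=36.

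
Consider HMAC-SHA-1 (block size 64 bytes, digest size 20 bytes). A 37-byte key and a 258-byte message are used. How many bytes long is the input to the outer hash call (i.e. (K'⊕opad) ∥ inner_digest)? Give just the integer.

84

Key is 37 ≤ 64 bytes, zero-padded: |K'| = 64.
Outer input = (K'⊕opad) ∥ H(inner) → 64 + 20 = 84 bytes.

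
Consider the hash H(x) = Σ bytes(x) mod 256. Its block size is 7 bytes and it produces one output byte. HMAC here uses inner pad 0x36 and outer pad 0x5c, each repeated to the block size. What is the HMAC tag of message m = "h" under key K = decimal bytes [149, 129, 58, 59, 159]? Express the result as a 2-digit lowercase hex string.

de

Key decimal bytes [149, 129, 58, 59, 159] = 95 81 3a 3b 9f is 5 bytes ≤ B = 7; zero-pad to 7 bytes: K' = 95 81 3a 3b 9f 00 00.
K' ⊕ ipad = a3 b7 0c 0d a9 36 36.  K' ⊕ opad = c9 dd 66 67 c3 5c 5c.
Inner input = (K'⊕ipad) ∥ m = a3 b7 0c 0d a9 36 36 ∥ 68.
Inner hash: sum = 163+183+12+13+169+54+54+104 = 752; mod 256 = 240 → f0.
Outer input = (K'⊕opad) ∥ inner = c9 dd 66 67 c3 5c 5c ∥ f0.
Outer hash (tag): sum = 201+221+102+103+195+92+92+240 = 1246; mod 256 = 222 → de.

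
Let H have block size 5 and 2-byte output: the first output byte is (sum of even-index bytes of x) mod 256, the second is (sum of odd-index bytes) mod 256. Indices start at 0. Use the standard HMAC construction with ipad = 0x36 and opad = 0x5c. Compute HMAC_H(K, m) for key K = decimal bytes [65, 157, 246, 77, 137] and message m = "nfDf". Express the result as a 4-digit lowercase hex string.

Key decimal bytes [65, 157, 246, 77, 137] = 41 9d f6 4d 89 is exactly B = 5 bytes: K' = 41 9d f6 4d 89.
K' ⊕ ipad = 77 ab c0 7b bf.  K' ⊕ opad = 1d c1 aa 11 d5.
Inner input = (K'⊕ipad) ∥ m = 77 ab c0 7b bf ∥ 6e 66 44 66.
Inner hash: even-index sum = 706 mod 256 = 194; odd-index sum = 472 mod 256 = 216 → c2 d8.
Outer input = (K'⊕opad) ∥ inner = 1d c1 aa 11 d5 ∥ c2 d8.
Outer hash (tag): even-index sum = 628 mod 256 = 116; odd-index sum = 404 mod 256 = 148 → 74 94.

7494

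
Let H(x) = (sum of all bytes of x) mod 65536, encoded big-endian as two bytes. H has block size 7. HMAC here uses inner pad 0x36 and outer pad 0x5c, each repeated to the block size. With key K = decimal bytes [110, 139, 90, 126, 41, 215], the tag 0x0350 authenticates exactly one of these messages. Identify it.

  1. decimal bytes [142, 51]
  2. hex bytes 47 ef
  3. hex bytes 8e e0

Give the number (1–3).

1

Key decimal bytes [110, 139, 90, 126, 41, 215] = 6e 8b 5a 7e 29 d7 is 6 bytes ≤ B = 7; zero-pad to 7 bytes: K' = 6e 8b 5a 7e 29 d7 00.
K' ⊕ ipad = 58 bd 6c 48 1f e1 36; K' ⊕ opad = 32 d7 06 22 75 8b 5c.
m1: inner = H(58 bd 6c 48 1f e1 36 8e 33) = 03 c0; tag = H(32 d7 06 22 75 8b 5c 03 c0) = 0350 ← matches
m2: inner = H(58 bd 6c 48 1f e1 36 47 ef) = 04 35; tag = H(32 d7 06 22 75 8b 5c 04 35) = 02c6
m3: inner = H(58 bd 6c 48 1f e1 36 8e e0) = 04 6d; tag = H(32 d7 06 22 75 8b 5c 04 6d) = 02fe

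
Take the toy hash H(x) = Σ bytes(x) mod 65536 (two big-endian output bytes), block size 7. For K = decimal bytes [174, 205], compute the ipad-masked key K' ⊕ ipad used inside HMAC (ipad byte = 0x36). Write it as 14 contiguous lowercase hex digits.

98fb3636363636

Key decimal bytes [174, 205] = ae cd is 2 bytes ≤ B = 7; zero-pad to 7 bytes: K' = ae cd 00 00 00 00 00.
XOR each byte with 0x36: ae⊕36=98, cd⊕36=fb, 00⊕36=36, 00⊕36=36, 00⊕36=36, 00⊕36=36, 00⊕36=36.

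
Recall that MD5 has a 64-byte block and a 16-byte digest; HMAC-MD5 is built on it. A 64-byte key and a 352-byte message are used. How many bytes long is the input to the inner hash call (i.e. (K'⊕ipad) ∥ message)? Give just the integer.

Key is 64 ≤ 64 bytes, zero-padded: |K'| = 64.
Inner input = (K'⊕ipad) ∥ m → 64 + 352 = 416 bytes.

416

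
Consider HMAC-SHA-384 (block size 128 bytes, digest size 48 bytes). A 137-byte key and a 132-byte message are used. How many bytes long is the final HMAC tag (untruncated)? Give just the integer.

48

The tag is one SHA-384 digest: 48 bytes.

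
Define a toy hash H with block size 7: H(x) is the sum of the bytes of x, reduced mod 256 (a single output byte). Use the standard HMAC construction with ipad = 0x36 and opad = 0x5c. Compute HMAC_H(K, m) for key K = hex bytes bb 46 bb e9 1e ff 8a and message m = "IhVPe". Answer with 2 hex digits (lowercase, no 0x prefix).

2a

Key hex bytes bb 46 bb e9 1e ff 8a is exactly B = 7 bytes: K' = bb 46 bb e9 1e ff 8a.
K' ⊕ ipad = 8d 70 8d df 28 c9 bc.  K' ⊕ opad = e7 1a e7 b5 42 a3 d6.
Inner input = (K'⊕ipad) ∥ m = 8d 70 8d df 28 c9 bc ∥ 49 68 56 50 65.
Inner hash: sum = 141+112+141+223+40+201+188+73+104+86+80+101 = 1490; mod 256 = 210 → d2.
Outer input = (K'⊕opad) ∥ inner = e7 1a e7 b5 42 a3 d6 ∥ d2.
Outer hash (tag): sum = 231+26+231+181+66+163+214+210 = 1322; mod 256 = 42 → 2a.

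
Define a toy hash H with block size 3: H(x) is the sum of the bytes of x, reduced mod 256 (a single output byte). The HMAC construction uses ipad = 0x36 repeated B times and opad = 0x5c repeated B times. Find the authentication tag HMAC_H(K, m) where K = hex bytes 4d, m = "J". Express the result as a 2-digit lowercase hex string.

fa

Key hex bytes 4d is 1 byte ≤ B = 3; zero-pad to 3 bytes: K' = 4d 00 00.
K' ⊕ ipad = 7b 36 36.  K' ⊕ opad = 11 5c 5c.
Inner input = (K'⊕ipad) ∥ m = 7b 36 36 ∥ 4a.
Inner hash: sum = 123+54+54+74 = 305; mod 256 = 49 → 31.
Outer input = (K'⊕opad) ∥ inner = 11 5c 5c ∥ 31.
Outer hash (tag): sum = 17+92+92+49 = 250 → fa.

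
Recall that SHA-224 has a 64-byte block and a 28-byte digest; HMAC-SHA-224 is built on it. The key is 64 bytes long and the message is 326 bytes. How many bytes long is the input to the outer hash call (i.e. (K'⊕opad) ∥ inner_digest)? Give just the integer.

92

Key is 64 ≤ 64 bytes, zero-padded: |K'| = 64.
Outer input = (K'⊕opad) ∥ H(inner) → 64 + 28 = 92 bytes.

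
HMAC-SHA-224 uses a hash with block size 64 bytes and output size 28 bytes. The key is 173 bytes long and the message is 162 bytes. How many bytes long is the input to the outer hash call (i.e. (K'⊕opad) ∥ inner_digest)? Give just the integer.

Key is 173 > 64 bytes, so it is hashed to 28 bytes then zero-padded to 64: |K'| = 64.
Outer input = (K'⊕opad) ∥ H(inner) → 64 + 28 = 92 bytes.

92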